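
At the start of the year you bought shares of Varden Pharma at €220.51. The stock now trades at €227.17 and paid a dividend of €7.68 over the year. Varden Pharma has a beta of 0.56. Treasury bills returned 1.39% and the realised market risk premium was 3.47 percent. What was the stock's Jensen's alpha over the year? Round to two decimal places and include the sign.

+3.17%

Realised HPR = (P1 + D1 − P0) / P0 = (227.17 + 7.68 − 220.51) / 220.51 = 14.34 / 220.51 = 6.5031%
CAPM required = R_f + β·MRP = 1.39% + 0.56 × 3.47% = 3.3332%
α = realised − required = 6.5031% − 3.3332% = +3.17%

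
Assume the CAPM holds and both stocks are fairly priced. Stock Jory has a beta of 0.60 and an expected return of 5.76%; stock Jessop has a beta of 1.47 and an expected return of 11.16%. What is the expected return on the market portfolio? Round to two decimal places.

8.24%

Both satisfy E(R) = R_f + β·MRP, so the slope of the SML is
MRP = (11.16% − 5.76%) / (1.47 − 0.60) = 5.40% / 0.87 = 6.2069%
R_f = E(R_Jory) − β_Jory·MRP = 5.76% − 0.60 × 6.2069% = 2.0359%
E(R_m) = R_f + MRP = 2.0359% + 6.2069% = 8.24%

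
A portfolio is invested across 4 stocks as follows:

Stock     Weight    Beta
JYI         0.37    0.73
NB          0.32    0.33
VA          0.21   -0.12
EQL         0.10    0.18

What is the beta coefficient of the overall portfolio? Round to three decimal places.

β_P = Σ w_i β_i = 0.37×0.73 + 0.32×0.33 + 0.21×-0.12 + 0.10×0.18 = 0.3685

0.369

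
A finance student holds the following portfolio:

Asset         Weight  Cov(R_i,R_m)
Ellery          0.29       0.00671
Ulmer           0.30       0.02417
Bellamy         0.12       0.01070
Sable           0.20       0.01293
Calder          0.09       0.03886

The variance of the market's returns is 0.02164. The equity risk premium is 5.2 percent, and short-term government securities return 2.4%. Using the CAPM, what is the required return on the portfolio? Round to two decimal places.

6.38%

β_Ellery = 0.00671 / 0.02164 = 0.3101
β_Ulmer = 0.02417 / 0.02164 = 1.1169
β_Bellamy = 0.01070 / 0.02164 = 0.4945
β_Sable = 0.01293 / 0.02164 = 0.5975
β_Calder = 0.03886 / 0.02164 = 1.7957
β_P = Σ w_i β_i = 0.29×0.3101 + 0.30×1.1169 + 0.12×0.4945 + 0.20×0.5975 + 0.09×1.7957 = 0.7655
E(R_P) = R_f + β_P × MRP = 2.4% + 0.7655 × 5.2% = 6.38%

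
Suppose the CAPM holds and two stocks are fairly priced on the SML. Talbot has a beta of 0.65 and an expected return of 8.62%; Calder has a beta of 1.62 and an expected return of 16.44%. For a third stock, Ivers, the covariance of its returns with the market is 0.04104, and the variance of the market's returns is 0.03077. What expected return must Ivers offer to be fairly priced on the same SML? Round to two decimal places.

14.13%

MRP = (16.44% − 8.62%) / (1.62 − 0.65) = 8.0619%
R_f = 8.62% − 0.65 × 8.0619% = 3.3798%
β_Ivers = Cov / Var(R_m) = 0.04104 / 0.03077 = 1.3338
E(R_Ivers) = R_f + β × MRP = 3.3798% + 1.3338 × 8.0619% = 14.13%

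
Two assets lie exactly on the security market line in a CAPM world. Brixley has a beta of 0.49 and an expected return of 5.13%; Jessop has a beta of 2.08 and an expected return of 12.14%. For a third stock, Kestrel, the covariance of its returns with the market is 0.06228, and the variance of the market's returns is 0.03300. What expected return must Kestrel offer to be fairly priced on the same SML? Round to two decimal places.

MRP = (12.14% − 5.13%) / (2.08 − 0.49) = 4.4088%
R_f = 5.13% − 0.49 × 4.4088% = 2.9697%
β_Kestrel = Cov / Var(R_m) = 0.06228 / 0.03300 = 1.8873
E(R_Kestrel) = R_f + β × MRP = 2.9697% + 1.8873 × 4.4088% = 11.29%

11.29%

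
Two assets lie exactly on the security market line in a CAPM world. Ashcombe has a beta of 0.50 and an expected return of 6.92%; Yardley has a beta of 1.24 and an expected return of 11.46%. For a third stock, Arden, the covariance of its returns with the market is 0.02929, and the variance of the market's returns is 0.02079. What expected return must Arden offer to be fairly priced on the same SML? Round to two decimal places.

MRP = (11.46% − 6.92%) / (1.24 − 0.50) = 6.1351%
R_f = 6.92% − 0.50 × 6.1351% = 3.8525%
β_Arden = Cov / Var(R_m) = 0.02929 / 0.02079 = 1.4089
E(R_Arden) = R_f + β × MRP = 3.8525% + 1.4089 × 6.1351% = 12.50%

12.50%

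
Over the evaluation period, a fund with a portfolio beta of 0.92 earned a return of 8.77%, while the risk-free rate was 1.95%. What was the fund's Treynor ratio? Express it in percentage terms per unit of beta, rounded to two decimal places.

Treynor = (R_P − R_f) / β_P = (8.77% − 1.95%) / 0.9200 = 6.82% / 0.9200 = 7.41%

7.41%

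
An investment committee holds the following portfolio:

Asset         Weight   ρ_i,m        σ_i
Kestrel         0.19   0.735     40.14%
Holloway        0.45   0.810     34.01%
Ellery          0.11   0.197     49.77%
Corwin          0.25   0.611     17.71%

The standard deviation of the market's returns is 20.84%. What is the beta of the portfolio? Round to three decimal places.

1.045

β_Kestrel = 0.735 × 40.14% / 20.84% = 1.4157
β_Holloway = 0.810 × 34.01% / 20.84% = 1.3219
β_Ellery = 0.197 × 49.77% / 20.84% = 0.4705
β_Corwin = 0.611 × 17.71% / 20.84% = 0.5192
β_P = Σ w_i β_i = 0.19×1.4157 + 0.45×1.3219 + 0.11×0.4705 + 0.25×0.5192 = 1.0454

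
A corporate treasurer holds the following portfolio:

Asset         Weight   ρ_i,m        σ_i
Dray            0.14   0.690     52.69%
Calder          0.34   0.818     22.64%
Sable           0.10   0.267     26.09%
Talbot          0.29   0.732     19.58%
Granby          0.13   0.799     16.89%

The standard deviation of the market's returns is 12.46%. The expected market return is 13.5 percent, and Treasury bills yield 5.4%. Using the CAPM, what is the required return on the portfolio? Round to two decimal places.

17.10%

β_Dray = 0.690 × 52.69% / 12.46% = 2.9178
β_Calder = 0.818 × 22.64% / 12.46% = 1.4863
β_Sable = 0.267 × 26.09% / 12.46% = 0.5591
β_Talbot = 0.732 × 19.58% / 12.46% = 1.1503
β_Granby = 0.799 × 16.89% / 12.46% = 1.0831
β_P = Σ w_i β_i = 0.14×2.9178 + 0.34×1.4863 + 0.10×0.5591 + 0.29×1.1503 + 0.13×1.0831 = 1.4441
MRP = 13.5% − 5.4% = 8.10%
E(R_P) = R_f + β_P × MRP = 5.4% + 1.4441 × 8.1% = 17.10%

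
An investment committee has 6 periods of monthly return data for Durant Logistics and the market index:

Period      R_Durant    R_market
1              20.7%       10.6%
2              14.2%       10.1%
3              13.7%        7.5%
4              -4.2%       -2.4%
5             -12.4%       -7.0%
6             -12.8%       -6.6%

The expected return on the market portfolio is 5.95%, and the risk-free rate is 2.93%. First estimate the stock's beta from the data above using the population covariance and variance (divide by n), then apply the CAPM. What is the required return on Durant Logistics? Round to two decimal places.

Mean R_i = (20.7 + 14.2 + 13.7 − 4.2 − 12.4 − 12.8) / 6 = 3.2000%
Mean R_m = (10.6 + 10.1 + 7.5 − 2.4 − 7.0 − 6.6) / 6 = 2.0333%
Σ(R_i − R̄_i)(R_m − R̄_m) = 607.9100  ⇒  Cov = 607.9100 / 6 = 101.3183
Σ(R_m − R̄_m)² = 344.1333  ⇒  Var(R_m) = 344.1333 / 6 = 57.3556
β = Cov / Var(R_m) = 101.3183 / 57.3556 = 1.7665
MRP = 5.95% − 2.93% = 3.02%
E(R) = R_f + β × MRP = 2.93% + 1.7665 × 3.02% = 8.26%

8.26%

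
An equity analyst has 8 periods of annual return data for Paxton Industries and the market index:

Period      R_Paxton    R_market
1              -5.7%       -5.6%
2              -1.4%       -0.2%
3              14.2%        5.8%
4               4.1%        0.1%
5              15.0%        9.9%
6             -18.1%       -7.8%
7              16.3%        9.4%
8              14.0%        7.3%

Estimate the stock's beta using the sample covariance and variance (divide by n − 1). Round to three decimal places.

1.774

Mean R_i = (-5.7 − 1.4 + 14.2 + 4.1 + 15.0 − 18.1 + 16.3 + 14.0) / 8 = 4.8000%
Mean R_m = (-5.6 − 0.2 + 5.8 + 0.1 + 9.9 − 7.8 + 9.4 + 7.3) / 8 = 2.3625%
Σ(R_i − R̄_i)(R_m − R̄_m) = 569.3500  ⇒  Cov = 569.3500 / 7 = 81.3357
Σ(R_m − R̄_m)² = 320.8988  ⇒  Var(R_m) = 320.8988 / 7 = 45.8427
β = Cov / Var(R_m) = 81.3357 / 45.8427 = 1.7742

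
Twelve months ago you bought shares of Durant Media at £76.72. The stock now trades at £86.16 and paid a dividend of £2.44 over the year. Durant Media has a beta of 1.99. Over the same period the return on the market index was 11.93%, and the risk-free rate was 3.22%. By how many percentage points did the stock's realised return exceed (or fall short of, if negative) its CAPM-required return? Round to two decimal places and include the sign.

Realised HPR = (P1 + D1 − P0) / P0 = (86.16 + 2.44 − 76.72) / 76.72 = 11.88 / 76.72 = 15.4849%
MRP = 11.93% − 3.22% = 8.71%
CAPM required = R_f + β·MRP = 3.22% + 1.99 × 8.71% = 20.5529%
α = realised − required = 15.4849% − 20.5529% = -5.07%

-5.07%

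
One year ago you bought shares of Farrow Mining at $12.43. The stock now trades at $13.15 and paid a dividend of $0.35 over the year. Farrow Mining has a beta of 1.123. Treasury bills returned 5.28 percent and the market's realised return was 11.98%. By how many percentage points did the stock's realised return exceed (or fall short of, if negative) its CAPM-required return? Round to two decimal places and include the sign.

-4.20%

Realised HPR = (P1 + D1 − P0) / P0 = (13.15 + 0.35 − 12.43) / 12.43 = 1.07 / 12.43 = 8.6082%
MRP = 11.98% − 5.28% = 6.70%
CAPM required = R_f + β·MRP = 5.28% + 1.123 × 6.70% = 12.80410%
α = realised − required = 8.6082% − 12.80410% = -4.20%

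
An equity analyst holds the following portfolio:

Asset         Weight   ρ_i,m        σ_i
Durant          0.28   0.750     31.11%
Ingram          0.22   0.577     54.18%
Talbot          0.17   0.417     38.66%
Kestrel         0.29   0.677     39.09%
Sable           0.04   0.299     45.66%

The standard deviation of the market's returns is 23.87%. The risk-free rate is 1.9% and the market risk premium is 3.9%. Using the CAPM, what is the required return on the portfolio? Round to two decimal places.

5.88%

β_Durant = 0.750 × 31.11% / 23.87% = 0.9775
β_Ingram = 0.577 × 54.18% / 23.87% = 1.3097
β_Talbot = 0.417 × 38.66% / 23.87% = 0.6754
β_Kestrel = 0.677 × 39.09% / 23.87% = 1.1087
β_Sable = 0.299 × 45.66% / 23.87% = 0.5719
β_P = Σ w_i β_i = 0.28×0.9775 + 0.22×1.3097 + 0.17×0.6754 + 0.29×1.1087 + 0.04×0.5719 = 1.0211
E(R_P) = R_f + β_P × MRP = 1.9% + 1.0211 × 3.9% = 5.88%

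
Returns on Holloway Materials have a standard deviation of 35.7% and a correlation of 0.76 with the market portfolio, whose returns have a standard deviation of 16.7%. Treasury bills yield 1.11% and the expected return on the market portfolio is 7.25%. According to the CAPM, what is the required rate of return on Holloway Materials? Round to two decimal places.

11.09%

β = ρ × σ_i / σ_m = 0.76 × 35.7% / 16.7% = 1.6247
MRP = 7.25% − 1.11% = 6.14%
E(R) = 1.11% + 1.6247 × 6.14% = 11.09%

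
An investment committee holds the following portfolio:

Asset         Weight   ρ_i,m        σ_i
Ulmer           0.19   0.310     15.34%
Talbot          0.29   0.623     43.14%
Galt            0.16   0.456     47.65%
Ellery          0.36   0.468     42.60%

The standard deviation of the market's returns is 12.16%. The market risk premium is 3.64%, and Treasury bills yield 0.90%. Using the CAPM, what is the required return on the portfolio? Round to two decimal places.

6.69%

β_Ulmer = 0.310 × 15.34% / 12.16% = 0.3911
β_Talbot = 0.623 × 43.14% / 12.16% = 2.2102
β_Galt = 0.456 × 47.65% / 12.16% = 1.7869
β_Ellery = 0.468 × 42.60% / 12.16% = 1.6395
β_P = Σ w_i β_i = 0.19×0.3911 + 0.29×2.2102 + 0.16×1.7869 + 0.36×1.6395 = 1.5914
E(R_P) = R_f + β_P × MRP = 0.90% + 1.5914 × 3.64% = 6.69%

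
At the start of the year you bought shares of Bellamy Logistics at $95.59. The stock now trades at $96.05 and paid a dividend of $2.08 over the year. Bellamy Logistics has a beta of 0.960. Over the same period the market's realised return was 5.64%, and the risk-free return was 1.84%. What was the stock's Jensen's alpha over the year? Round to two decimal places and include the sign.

Realised HPR = (P1 + D1 − P0) / P0 = (96.05 + 2.08 − 95.59) / 95.59 = 2.54 / 95.59 = 2.6572%
MRP = 5.64% − 1.84% = 3.80%
CAPM required = R_f + β·MRP = 1.84% + 0.960 × 3.80% = 5.48800%
α = realised − required = 2.6572% − 5.48800% = -2.83%

-2.83%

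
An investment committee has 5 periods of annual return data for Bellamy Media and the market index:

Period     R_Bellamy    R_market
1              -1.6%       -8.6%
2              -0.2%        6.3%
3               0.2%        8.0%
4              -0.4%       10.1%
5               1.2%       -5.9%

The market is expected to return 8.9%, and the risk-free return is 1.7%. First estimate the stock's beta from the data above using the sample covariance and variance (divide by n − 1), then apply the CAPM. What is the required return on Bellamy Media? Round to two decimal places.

Mean R_i = (-1.6 − 0.2 + 0.2 − 0.4 + 1.2) / 5 = -0.1600%
Mean R_m = (-8.6 + 6.3 + 8.0 + 10.1 − 5.9) / 5 = 1.9800%
Σ(R_i − R̄_i)(R_m − R̄_m) = 4.5640  ⇒  Cov = 4.5640 / 4 = 1.1410
Σ(R_m − R̄_m)² = 294.8680  ⇒  Var(R_m) = 294.8680 / 4 = 73.7170
β = Cov / Var(R_m) = 1.1410 / 73.7170 = 0.0155
MRP = 8.9% − 1.7% = 7.20%
E(R) = R_f + β × MRP = 1.7% + 0.0155 × 7.2% = 1.81%

1.81%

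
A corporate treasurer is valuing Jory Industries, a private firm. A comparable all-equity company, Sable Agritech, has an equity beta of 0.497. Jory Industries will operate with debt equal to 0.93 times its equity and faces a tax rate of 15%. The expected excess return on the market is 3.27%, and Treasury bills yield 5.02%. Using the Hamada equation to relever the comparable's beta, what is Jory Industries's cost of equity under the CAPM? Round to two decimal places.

β_L = β_U × [1 + (1 − t)(D/E)] = 0.497 × [1 + (1 − 0.15) × 0.93]
    = 0.497 × [1 + 0.85 × 0.93] = 0.497 × 1.7905 = 0.8899
E(R) = R_f + β_L × MRP = 5.02% + 0.8899 × 3.27% = 7.93%

7.93%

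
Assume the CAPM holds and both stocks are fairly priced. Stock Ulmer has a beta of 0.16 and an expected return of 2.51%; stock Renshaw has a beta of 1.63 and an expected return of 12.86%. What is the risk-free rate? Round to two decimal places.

Both satisfy E(R) = R_f + β·MRP, so the slope of the SML is
MRP = (12.86% − 2.51%) / (1.63 − 0.16) = 10.35% / 1.47 = 7.0408%
R_f = E(R_Ulmer) − β_Ulmer·MRP = 2.51% − 0.16 × 7.0408% = 1.3835%

1.38%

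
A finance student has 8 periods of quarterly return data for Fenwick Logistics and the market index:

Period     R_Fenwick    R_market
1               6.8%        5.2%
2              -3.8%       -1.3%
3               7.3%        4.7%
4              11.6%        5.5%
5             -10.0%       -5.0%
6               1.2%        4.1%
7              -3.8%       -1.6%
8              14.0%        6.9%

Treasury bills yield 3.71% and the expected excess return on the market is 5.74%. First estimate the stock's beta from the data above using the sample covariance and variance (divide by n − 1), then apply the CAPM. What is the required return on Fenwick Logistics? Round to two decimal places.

Mean R_i = (6.8 − 3.8 + 7.3 + 11.6 − 10.0 + 1.2 − 3.8 + 14.0) / 8 = 2.9125%
Mean R_m = (5.2 − 1.3 + 4.7 + 5.5 − 5.0 + 4.1 − 1.6 + 6.9) / 8 = 2.3125%
Σ(R_i − R̄_i)(R_m − R̄_m) = 242.1288  ⇒  Cov = 242.1288 / 7 = 34.5898
Σ(R_m − R̄_m)² = 130.2688  ⇒  Var(R_m) = 130.2688 / 7 = 18.6098
β = Cov / Var(R_m) = 34.5898 / 18.6098 = 1.8587
E(R) = R_f + β × MRP = 3.71% + 1.8587 × 5.74% = 14.38%

14.38%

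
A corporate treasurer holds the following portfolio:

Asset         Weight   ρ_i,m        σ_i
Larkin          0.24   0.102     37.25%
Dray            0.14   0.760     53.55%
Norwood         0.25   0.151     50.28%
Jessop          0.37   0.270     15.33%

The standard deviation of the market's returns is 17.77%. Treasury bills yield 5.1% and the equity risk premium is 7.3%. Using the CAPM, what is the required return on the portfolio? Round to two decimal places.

9.22%

β_Larkin = 0.102 × 37.25% / 17.77% = 0.2138
β_Dray = 0.760 × 53.55% / 17.77% = 2.2903
β_Norwood = 0.151 × 50.28% / 17.77% = 0.4273
β_Jessop = 0.270 × 15.33% / 17.77% = 0.2329
β_P = Σ w_i β_i = 0.24×0.2138 + 0.14×2.2903 + 0.25×0.4273 + 0.37×0.2329 = 0.5650
E(R_P) = R_f + β_P × MRP = 5.1% + 0.5650 × 7.3% = 9.22%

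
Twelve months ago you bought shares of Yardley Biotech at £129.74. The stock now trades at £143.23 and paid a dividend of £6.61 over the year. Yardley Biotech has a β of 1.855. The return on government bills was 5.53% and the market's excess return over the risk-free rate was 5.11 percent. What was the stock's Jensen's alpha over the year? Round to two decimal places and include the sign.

+0.48%

Realised HPR = (P1 + D1 − P0) / P0 = (143.23 + 6.61 − 129.74) / 129.74 = 20.10 / 129.74 = 15.4925%
CAPM required = R_f + β·MRP = 5.53% + 1.855 × 5.11% = 15.00905%
α = realised − required = 15.4925% − 15.00905% = +0.48%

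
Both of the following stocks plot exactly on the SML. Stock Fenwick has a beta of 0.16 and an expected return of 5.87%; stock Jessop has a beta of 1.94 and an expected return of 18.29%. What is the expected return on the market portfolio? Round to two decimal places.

11.73%

Both satisfy E(R) = R_f + β·MRP, so the slope of the SML is
MRP = (18.29% − 5.87%) / (1.94 − 0.16) = 12.42% / 1.78 = 6.9775%
R_f = E(R_Fenwick) − β_Fenwick·MRP = 5.87% − 0.16 × 6.9775% = 4.7536%
E(R_m) = R_f + MRP = 4.7536% + 6.9775% = 11.73%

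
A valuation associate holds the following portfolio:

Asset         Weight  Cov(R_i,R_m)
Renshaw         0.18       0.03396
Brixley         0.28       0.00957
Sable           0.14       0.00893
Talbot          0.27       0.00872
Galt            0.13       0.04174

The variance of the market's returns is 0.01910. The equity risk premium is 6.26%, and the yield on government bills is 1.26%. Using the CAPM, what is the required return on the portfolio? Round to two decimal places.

7.10%

β_Renshaw = 0.03396 / 0.01910 = 1.7780
β_Brixley = 0.00957 / 0.01910 = 0.5010
β_Sable = 0.00893 / 0.01910 = 0.4675
β_Talbot = 0.00872 / 0.01910 = 0.4565
β_Galt = 0.04174 / 0.01910 = 2.1853
β_P = Σ w_i β_i = 0.18×1.7780 + 0.28×0.5010 + 0.14×0.4675 + 0.27×0.4565 + 0.13×2.1853 = 0.9331
E(R_P) = R_f + β_P × MRP = 1.26% + 0.9331 × 6.26% = 7.10%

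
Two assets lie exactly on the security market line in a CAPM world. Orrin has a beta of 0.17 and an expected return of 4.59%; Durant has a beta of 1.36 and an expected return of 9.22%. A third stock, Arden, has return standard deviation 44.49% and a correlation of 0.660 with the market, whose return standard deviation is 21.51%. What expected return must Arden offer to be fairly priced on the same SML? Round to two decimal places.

9.24%

MRP = (9.22% − 4.59%) / (1.36 − 0.17) = 3.8908%
R_f = 4.59% − 0.17 × 3.8908% = 3.9286%
β_Arden = ρ·σ_i/σ_m = 0.660 × 44.49 / 21.51 = 1.3651
E(R_Arden) = R_f + β × MRP = 3.9286% + 1.3651 × 3.8908% = 9.24%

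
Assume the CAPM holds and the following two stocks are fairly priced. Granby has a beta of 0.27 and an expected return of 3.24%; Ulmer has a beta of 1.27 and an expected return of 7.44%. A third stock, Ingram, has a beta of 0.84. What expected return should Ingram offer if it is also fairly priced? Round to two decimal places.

5.63%

MRP (SML slope) = (7.44% − 3.24%) / (1.27 − 0.27) = 4.20% / 1.00 = 4.2000%
R_f (intercept) = 3.24% − 0.27 × 4.2000% = 2.1060%
E(R_Ingram) = R_f + β × MRP = 2.1060% + 0.84 × 4.2000% = 5.63%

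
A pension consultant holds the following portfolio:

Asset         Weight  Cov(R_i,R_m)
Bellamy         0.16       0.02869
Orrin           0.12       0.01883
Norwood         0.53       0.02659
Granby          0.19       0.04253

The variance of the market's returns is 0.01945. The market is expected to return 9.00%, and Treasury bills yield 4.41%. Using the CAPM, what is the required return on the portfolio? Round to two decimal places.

β_Bellamy = 0.02869 / 0.01945 = 1.4751
β_Orrin = 0.01883 / 0.01945 = 0.9681
β_Norwood = 0.02659 / 0.01945 = 1.3671
β_Granby = 0.04253 / 0.01945 = 2.1866
β_P = Σ w_i β_i = 0.16×1.4751 + 0.12×0.9681 + 0.53×1.3671 + 0.19×2.1866 = 1.4922
MRP = 9.00% − 4.41% = 4.59%
E(R_P) = R_f + β_P × MRP = 4.41% + 1.4922 × 4.59% = 11.26%

11.26%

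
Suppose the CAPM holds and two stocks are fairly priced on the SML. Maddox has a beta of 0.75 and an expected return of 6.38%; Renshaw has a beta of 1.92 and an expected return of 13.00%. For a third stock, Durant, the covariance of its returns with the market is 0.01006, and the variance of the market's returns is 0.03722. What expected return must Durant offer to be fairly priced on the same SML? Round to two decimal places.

MRP = (13.00% − 6.38%) / (1.92 − 0.75) = 5.6581%
R_f = 6.38% − 0.75 × 5.6581% = 2.1364%
β_Durant = Cov / Var(R_m) = 0.01006 / 0.03722 = 0.2703
E(R_Durant) = R_f + β × MRP = 2.1364% + 0.2703 × 5.6581% = 3.67%

3.67%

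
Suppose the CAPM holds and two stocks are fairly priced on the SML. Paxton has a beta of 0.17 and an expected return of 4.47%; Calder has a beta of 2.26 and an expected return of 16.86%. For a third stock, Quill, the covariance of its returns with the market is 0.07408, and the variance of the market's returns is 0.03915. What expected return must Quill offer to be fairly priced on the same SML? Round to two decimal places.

MRP = (16.86% − 4.47%) / (2.26 − 0.17) = 5.9282%
R_f = 4.47% − 0.17 × 5.9282% = 3.4622%
β_Quill = Cov / Var(R_m) = 0.07408 / 0.03915 = 1.8922
E(R_Quill) = R_f + β × MRP = 3.4622% + 1.8922 × 5.9282% = 14.68%

14.68%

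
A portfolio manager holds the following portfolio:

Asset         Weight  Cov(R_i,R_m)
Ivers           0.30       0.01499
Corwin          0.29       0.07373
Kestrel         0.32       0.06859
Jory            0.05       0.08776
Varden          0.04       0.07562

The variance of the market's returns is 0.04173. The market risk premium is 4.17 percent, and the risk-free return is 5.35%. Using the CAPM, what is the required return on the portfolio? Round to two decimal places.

10.87%

β_Ivers = 0.01499 / 0.04173 = 0.3592
β_Corwin = 0.07373 / 0.04173 = 1.7668
β_Kestrel = 0.06859 / 0.04173 = 1.6437
β_Jory = 0.08776 / 0.04173 = 2.1030
β_Varden = 0.07562 / 0.04173 = 1.8121
β_P = Σ w_i β_i = 0.30×0.3592 + 0.29×1.7668 + 0.32×1.6437 + 0.05×2.1030 + 0.04×1.8121 = 1.3238
E(R_P) = R_f + β_P × MRP = 5.35% + 1.3238 × 4.17% = 10.87%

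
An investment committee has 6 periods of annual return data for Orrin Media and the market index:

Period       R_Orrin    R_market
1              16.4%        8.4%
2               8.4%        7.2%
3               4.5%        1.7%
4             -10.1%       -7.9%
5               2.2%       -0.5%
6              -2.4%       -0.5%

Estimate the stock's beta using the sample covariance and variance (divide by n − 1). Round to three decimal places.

Mean R_i = (16.4 + 8.4 + 4.5 − 10.1 + 2.2 − 2.4) / 6 = 3.1667%
Mean R_m = (8.4 + 7.2 + 1.7 − 7.9 − 0.5 − 0.5) / 6 = 1.4000%
Σ(R_i − R̄_i)(R_m − R̄_m) = 259.1800  ⇒  Cov = 259.1800 / 5 = 51.8360
Σ(R_m − R̄_m)² = 176.4400  ⇒  Var(R_m) = 176.4400 / 5 = 35.2880
β = Cov / Var(R_m) = 51.8360 / 35.2880 = 1.4689

1.469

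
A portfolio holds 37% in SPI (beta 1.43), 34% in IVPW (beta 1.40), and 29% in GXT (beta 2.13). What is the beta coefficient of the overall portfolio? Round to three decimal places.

β_P = Σ w_i β_i = 0.37×1.43 + 0.34×1.40 + 0.29×2.13 = 1.6228

1.623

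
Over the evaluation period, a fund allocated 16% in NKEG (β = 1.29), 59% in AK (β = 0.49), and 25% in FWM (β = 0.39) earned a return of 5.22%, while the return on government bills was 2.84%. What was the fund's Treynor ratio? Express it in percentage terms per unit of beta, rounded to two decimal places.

4.01%

β_P = 0.16×1.29 + 0.59×0.49 + 0.25×0.39 = 0.5930
Treynor = (R_P − R_f) / β_P = (5.22% − 2.84%) / 0.5930 = 2.38% / 0.5930 = 4.01%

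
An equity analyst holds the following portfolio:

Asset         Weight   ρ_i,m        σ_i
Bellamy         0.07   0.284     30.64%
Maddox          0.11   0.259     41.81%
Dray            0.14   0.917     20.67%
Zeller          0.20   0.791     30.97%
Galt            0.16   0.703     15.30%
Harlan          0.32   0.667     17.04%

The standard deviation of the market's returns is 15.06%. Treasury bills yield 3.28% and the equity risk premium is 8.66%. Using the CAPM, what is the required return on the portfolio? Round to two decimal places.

β_Bellamy = 0.284 × 30.64% / 15.06% = 0.5778
β_Maddox = 0.259 × 41.81% / 15.06% = 0.7190
β_Dray = 0.917 × 20.67% / 15.06% = 1.2586
β_Zeller = 0.791 × 30.97% / 15.06% = 1.6266
β_Galt = 0.703 × 15.30% / 15.06% = 0.7142
β_Harlan = 0.667 × 17.04% / 15.06% = 0.7547
β_P = Σ w_i β_i = 0.07×0.5778 + 0.11×0.7190 + 0.14×1.2586 + 0.20×1.6266 + 0.16×0.7142 + 0.32×0.7547 = 0.9768
E(R_P) = R_f + β_P × MRP = 3.28% + 0.9768 × 8.66% = 11.74%

11.74%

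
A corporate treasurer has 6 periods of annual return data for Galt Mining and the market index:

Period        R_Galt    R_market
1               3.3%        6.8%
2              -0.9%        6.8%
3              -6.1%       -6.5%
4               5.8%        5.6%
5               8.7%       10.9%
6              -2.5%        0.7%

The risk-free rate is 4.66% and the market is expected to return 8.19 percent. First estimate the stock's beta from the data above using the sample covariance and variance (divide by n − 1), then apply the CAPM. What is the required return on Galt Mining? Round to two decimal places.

7.45%

Mean R_i = (3.3 − 0.9 − 6.1 + 5.8 + 8.7 − 2.5) / 6 = 1.3833%
Mean R_m = (6.8 + 6.8 − 6.5 + 5.6 + 10.9 + 0.7) / 6 = 4.0500%
Σ(R_i − R̄_i)(R_m − R̄_m) = 147.9150  ⇒  Cov = 147.9150 / 5 = 29.5830
Σ(R_m − R̄_m)² = 186.9750  ⇒  Var(R_m) = 186.9750 / 5 = 37.3950
β = Cov / Var(R_m) = 29.5830 / 37.3950 = 0.7911
MRP = 8.19% − 4.66% = 3.53%
E(R) = R_f + β × MRP = 4.66% + 0.7911 × 3.53% = 7.45%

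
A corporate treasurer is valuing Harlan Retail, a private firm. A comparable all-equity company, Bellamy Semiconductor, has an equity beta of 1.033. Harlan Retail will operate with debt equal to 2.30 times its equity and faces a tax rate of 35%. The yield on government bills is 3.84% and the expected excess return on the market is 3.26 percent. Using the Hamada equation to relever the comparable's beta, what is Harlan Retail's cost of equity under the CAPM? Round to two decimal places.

12.24%

β_L = β_U × [1 + (1 − t)(D/E)] = 1.033 × [1 + (1 − 0.35) × 2.30]
    = 1.033 × [1 + 0.65 × 2.30] = 1.033 × 2.4950 = 2.5773
E(R) = R_f + β_L × MRP = 3.84% + 2.5773 × 3.26% = 12.24%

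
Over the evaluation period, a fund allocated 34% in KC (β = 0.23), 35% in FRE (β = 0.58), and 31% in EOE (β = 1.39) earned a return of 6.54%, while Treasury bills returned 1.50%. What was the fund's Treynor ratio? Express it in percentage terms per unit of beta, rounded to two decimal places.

β_P = 0.34×0.23 + 0.35×0.58 + 0.31×1.39 = 0.7121
Treynor = (R_P − R_f) / β_P = (6.54% − 1.50%) / 0.7121 = 5.04% / 0.7121 = 7.08%

7.08%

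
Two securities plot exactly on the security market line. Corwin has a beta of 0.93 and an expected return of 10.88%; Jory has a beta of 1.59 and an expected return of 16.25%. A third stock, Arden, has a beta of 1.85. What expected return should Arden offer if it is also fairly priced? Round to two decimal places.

MRP (SML slope) = (16.25% − 10.88%) / (1.59 − 0.93) = 5.37% / 0.66 = 8.1364%
R_f (intercept) = 10.88% − 0.93 × 8.1364% = 3.3131%
E(R_Arden) = R_f + β × MRP = 3.3131% + 1.85 × 8.1364% = 18.37%

18.37%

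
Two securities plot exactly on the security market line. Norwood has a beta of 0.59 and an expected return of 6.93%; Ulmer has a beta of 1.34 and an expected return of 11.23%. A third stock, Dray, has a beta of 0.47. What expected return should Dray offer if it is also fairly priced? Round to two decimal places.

MRP (SML slope) = (11.23% − 6.93%) / (1.34 − 0.59) = 4.30% / 0.75 = 5.7333%
R_f (intercept) = 6.93% − 0.59 × 5.7333% = 3.5474%
E(R_Dray) = R_f + β × MRP = 3.5474% + 0.47 × 5.7333% = 6.24%

6.24%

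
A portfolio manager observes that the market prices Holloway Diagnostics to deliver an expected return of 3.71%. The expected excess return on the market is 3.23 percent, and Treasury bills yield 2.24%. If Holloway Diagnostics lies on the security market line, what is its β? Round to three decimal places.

0.455

β = (E(R) − R_f) / MRP = (3.71% − 2.24%) / 3.23% = 1.47% / 3.23% = 0.455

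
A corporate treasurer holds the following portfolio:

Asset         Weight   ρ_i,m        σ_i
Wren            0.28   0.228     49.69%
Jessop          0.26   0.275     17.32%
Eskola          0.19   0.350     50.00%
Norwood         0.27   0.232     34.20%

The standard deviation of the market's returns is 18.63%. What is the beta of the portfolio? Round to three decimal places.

0.530

β_Wren = 0.228 × 49.69% / 18.63% = 0.6081
β_Jessop = 0.275 × 17.32% / 18.63% = 0.2557
β_Eskola = 0.350 × 50.00% / 18.63% = 0.9393
β_Norwood = 0.232 × 34.20% / 18.63% = 0.4259
β_P = Σ w_i β_i = 0.28×0.6081 + 0.26×0.2557 + 0.19×0.9393 + 0.27×0.4259 = 0.5302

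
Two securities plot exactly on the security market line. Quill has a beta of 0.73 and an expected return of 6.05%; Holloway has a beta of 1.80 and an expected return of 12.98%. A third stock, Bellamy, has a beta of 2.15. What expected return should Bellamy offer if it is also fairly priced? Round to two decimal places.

15.25%

MRP (SML slope) = (12.98% − 6.05%) / (1.80 − 0.73) = 6.93% / 1.07 = 6.4766%
R_f (intercept) = 6.05% − 0.73 × 6.4766% = 1.3221%
E(R_Bellamy) = R_f + β × MRP = 1.3221% + 2.15 × 6.4766% = 15.25%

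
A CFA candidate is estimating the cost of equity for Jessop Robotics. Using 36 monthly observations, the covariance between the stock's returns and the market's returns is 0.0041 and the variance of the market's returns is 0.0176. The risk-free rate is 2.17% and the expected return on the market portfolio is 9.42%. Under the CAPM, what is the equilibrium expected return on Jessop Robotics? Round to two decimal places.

3.86%

β = Cov(R_i, R_m) / Var(R_m) = 0.0041 / 0.0176 = 0.2330
MRP = 9.42% − 2.17% = 7.25%
E(R) = R_f + β × MRP = 2.17% + 0.2330 × 7.25% = 3.86%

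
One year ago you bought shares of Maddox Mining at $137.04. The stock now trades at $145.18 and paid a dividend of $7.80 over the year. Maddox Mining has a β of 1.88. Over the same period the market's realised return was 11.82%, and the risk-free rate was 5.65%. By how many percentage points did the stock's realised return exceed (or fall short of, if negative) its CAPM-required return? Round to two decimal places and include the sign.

-5.62%

Realised HPR = (P1 + D1 − P0) / P0 = (145.18 + 7.80 − 137.04) / 137.04 = 15.94 / 137.04 = 11.6316%
MRP = 11.82% − 5.65% = 6.17%
CAPM required = R_f + β·MRP = 5.65% + 1.88 × 6.17% = 17.2496%
α = realised − required = 11.6316% − 17.2496% = -5.62%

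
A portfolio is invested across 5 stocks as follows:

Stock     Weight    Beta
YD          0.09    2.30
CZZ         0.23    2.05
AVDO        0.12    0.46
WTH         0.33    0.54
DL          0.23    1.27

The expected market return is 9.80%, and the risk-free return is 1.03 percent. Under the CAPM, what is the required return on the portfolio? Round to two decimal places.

11.59%

β_P = Σ w_i β_i = 0.09×2.30 + 0.23×2.05 + 0.12×0.46 + 0.33×0.54 + 0.23×1.27 = 1.2040
MRP = 9.80% − 1.03% = 8.77%
E(R_P) = R_f + β_P × MRP = 1.03% + 1.2040 × 8.77% = 11.59%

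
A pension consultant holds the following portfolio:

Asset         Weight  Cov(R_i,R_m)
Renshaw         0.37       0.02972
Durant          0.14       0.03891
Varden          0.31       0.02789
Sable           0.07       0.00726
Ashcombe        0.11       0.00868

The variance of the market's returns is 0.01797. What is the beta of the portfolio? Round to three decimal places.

1.478

β_Renshaw = 0.02972 / 0.01797 = 1.6539
β_Durant = 0.03891 / 0.01797 = 2.1653
β_Varden = 0.02789 / 0.01797 = 1.5520
β_Sable = 0.00726 / 0.01797 = 0.4040
β_Ashcombe = 0.00868 / 0.01797 = 0.4830
β_P = Σ w_i β_i = 0.37×1.6539 + 0.14×2.1653 + 0.31×1.5520 + 0.07×0.4040 + 0.11×0.4830 = 1.4776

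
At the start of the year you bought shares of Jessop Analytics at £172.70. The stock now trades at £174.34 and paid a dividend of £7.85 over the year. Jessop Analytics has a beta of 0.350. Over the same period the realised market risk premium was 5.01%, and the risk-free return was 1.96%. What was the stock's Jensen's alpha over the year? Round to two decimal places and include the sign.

+1.78%

Realised HPR = (P1 + D1 − P0) / P0 = (174.34 + 7.85 − 172.70) / 172.70 = 9.49 / 172.70 = 5.4951%
CAPM required = R_f + β·MRP = 1.96% + 0.350 × 5.01% = 3.71350%
α = realised − required = 5.4951% − 3.71350% = +1.78%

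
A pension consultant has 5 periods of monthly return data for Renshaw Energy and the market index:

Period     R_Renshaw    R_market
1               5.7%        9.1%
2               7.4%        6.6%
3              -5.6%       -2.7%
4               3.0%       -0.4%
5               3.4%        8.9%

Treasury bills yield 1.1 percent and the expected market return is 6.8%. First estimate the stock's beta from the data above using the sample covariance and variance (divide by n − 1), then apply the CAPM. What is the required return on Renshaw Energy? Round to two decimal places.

5.12%

Mean R_i = (5.7 + 7.4 − 5.6 + 3.0 + 3.4) / 5 = 2.7800%
Mean R_m = (9.1 + 6.6 − 2.7 − 0.4 + 8.9) / 5 = 4.3000%
Σ(R_i − R̄_i)(R_m − R̄_m) = 85.1200  ⇒  Cov = 85.1200 / 4 = 21.2800
Σ(R_m − R̄_m)² = 120.5800  ⇒  Var(R_m) = 120.5800 / 4 = 30.1450
β = Cov / Var(R_m) = 21.2800 / 30.1450 = 0.7059
MRP = 6.8% − 1.1% = 5.70%
E(R) = R_f + β × MRP = 1.1% + 0.7059 × 5.7% = 5.12%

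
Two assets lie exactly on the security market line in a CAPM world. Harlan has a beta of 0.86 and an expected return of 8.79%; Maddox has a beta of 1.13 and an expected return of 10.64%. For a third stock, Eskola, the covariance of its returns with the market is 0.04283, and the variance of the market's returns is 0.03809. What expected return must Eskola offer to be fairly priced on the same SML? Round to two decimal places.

MRP = (10.64% − 8.79%) / (1.13 − 0.86) = 6.8519%
R_f = 8.79% − 0.86 × 6.8519% = 2.8974%
β_Eskola = Cov / Var(R_m) = 0.04283 / 0.03809 = 1.1244
E(R_Eskola) = R_f + β × MRP = 2.8974% + 1.1244 × 6.8519% = 10.60%

10.60%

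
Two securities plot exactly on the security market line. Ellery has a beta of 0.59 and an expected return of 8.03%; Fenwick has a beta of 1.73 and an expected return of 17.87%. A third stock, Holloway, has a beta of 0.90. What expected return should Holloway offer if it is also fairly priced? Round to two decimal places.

10.71%

MRP (SML slope) = (17.87% − 8.03%) / (1.73 − 0.59) = 9.84% / 1.14 = 8.6316%
R_f (intercept) = 8.03% − 0.59 × 8.6316% = 2.9374%
E(R_Holloway) = R_f + β × MRP = 2.9374% + 0.90 × 8.6316% = 10.71%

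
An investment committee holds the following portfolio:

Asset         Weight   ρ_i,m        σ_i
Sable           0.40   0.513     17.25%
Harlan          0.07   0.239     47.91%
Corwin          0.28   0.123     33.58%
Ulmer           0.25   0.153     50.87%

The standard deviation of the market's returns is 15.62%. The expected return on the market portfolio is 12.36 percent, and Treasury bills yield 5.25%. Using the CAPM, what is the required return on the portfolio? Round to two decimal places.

8.64%

β_Sable = 0.513 × 17.25% / 15.62% = 0.5665
β_Harlan = 0.239 × 47.91% / 15.62% = 0.7331
β_Corwin = 0.123 × 33.58% / 15.62% = 0.2644
β_Ulmer = 0.153 × 50.87% / 15.62% = 0.4983
β_P = Σ w_i β_i = 0.40×0.5665 + 0.07×0.7331 + 0.28×0.2644 + 0.25×0.4983 = 0.4765
MRP = 12.36% − 5.25% = 7.11%
E(R_P) = R_f + β_P × MRP = 5.25% + 0.4765 × 7.11% = 8.64%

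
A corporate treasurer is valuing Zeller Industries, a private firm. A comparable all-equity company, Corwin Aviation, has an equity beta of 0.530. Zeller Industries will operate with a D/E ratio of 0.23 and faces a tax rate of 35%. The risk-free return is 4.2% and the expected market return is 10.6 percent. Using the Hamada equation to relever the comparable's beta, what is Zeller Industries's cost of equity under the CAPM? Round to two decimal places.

β_L = β_U × [1 + (1 − t)(D/E)] = 0.530 × [1 + (1 − 0.35) × 0.23]
    = 0.530 × [1 + 0.65 × 0.23] = 0.530 × 1.1495 = 0.6092
MRP = 10.6% − 4.2% = 6.40%
E(R) = R_f + β_L × MRP = 4.2% + 0.6092 × 6.4% = 8.10%

8.10%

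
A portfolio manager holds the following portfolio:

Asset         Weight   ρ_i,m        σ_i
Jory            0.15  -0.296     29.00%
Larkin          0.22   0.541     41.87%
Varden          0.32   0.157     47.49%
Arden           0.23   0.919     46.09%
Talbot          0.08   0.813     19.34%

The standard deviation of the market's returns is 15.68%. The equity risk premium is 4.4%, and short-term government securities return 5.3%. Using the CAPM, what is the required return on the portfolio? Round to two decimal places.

10.09%

β_Jory = -0.296 × 29.00% / 15.68% = -0.5474
β_Larkin = 0.541 × 41.87% / 15.68% = 1.4446
β_Varden = 0.157 × 47.49% / 15.68% = 0.4755
β_Arden = 0.919 × 46.09% / 15.68% = 2.7013
β_Talbot = 0.813 × 19.34% / 15.68% = 1.0028
β_P = Σ w_i β_i = 0.15×-0.5474 + 0.22×1.4446 + 0.32×0.4755 + 0.23×2.7013 + 0.08×1.0028 = 1.0894
E(R_P) = R_f + β_P × MRP = 5.3% + 1.0894 × 4.4% = 10.09%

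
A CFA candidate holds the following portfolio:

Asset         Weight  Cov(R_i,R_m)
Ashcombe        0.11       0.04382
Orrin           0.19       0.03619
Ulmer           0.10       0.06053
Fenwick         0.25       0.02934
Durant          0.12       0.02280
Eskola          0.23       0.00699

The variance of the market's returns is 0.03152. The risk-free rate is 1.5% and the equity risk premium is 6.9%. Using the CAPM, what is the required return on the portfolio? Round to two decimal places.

7.94%

β_Ashcombe = 0.04382 / 0.03152 = 1.3902
β_Orrin = 0.03619 / 0.03152 = 1.1482
β_Ulmer = 0.06053 / 0.03152 = 1.9204
β_Fenwick = 0.02934 / 0.03152 = 0.9308
β_Durant = 0.02280 / 0.03152 = 0.7234
β_Eskola = 0.00699 / 0.03152 = 0.2218
β_P = Σ w_i β_i = 0.11×1.3902 + 0.19×1.1482 + 0.10×1.9204 + 0.25×0.9308 + 0.12×0.7234 + 0.23×0.2218 = 0.9336
E(R_P) = R_f + β_P × MRP = 1.5% + 0.9336 × 6.9% = 7.94%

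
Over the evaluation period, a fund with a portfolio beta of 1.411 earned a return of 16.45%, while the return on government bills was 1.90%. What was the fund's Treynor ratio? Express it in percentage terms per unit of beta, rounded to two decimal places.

Treynor = (R_P − R_f) / β_P = (16.45% − 1.90%) / 1.4110 = 14.55% / 1.4110 = 10.31%

10.31%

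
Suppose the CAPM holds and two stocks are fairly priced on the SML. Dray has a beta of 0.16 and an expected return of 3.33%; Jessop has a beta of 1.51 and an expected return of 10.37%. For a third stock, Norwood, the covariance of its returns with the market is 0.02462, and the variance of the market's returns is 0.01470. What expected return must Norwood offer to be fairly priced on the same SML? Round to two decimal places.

11.23%

MRP = (10.37% − 3.33%) / (1.51 − 0.16) = 5.2148%
R_f = 3.33% − 0.16 × 5.2148% = 2.4956%
β_Norwood = Cov / Var(R_m) = 0.02462 / 0.01470 = 1.6748
E(R_Norwood) = R_f + β × MRP = 2.4956% + 1.6748 × 5.2148% = 11.23%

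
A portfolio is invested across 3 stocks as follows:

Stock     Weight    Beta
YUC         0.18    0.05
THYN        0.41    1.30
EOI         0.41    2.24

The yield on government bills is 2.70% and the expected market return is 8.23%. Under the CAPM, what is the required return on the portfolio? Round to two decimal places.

β_P = Σ w_i β_i = 0.18×0.05 + 0.41×1.30 + 0.41×2.24 = 1.4604
MRP = 8.23% − 2.70% = 5.53%
E(R_P) = R_f + β_P × MRP = 2.70% + 1.4604 × 5.53% = 10.78%

10.78%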